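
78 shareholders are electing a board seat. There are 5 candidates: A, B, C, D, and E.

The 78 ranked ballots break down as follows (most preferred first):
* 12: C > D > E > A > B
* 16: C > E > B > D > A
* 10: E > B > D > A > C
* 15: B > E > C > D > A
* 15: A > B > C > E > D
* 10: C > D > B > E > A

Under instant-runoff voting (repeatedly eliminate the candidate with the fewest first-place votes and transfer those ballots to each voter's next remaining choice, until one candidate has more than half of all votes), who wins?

Round 1: A 15, B 15, C 38, D 0, E 10. D eliminated.
Round 2: A 15, B 15, C 38, E 10. E eliminated.
Round 3: A 15, B 25, C 38. A eliminated.
Round 4: B 40, C 38. B has a majority (≥40).

B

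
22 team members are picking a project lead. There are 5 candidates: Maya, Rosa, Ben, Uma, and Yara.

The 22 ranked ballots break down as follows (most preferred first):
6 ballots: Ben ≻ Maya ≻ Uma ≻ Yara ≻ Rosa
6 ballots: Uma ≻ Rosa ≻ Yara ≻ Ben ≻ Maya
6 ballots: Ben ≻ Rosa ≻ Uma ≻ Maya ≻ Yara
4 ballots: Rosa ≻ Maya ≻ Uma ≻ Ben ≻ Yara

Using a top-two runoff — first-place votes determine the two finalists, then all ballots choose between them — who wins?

Ben

Round 1 first-place votes: Maya 0, Rosa 4, Ben 12, Uma 6, Yara 0. Ben and Uma advance.
Runoff: Ben is ranked above Uma on 12 ballots, Uma above Ben on 10.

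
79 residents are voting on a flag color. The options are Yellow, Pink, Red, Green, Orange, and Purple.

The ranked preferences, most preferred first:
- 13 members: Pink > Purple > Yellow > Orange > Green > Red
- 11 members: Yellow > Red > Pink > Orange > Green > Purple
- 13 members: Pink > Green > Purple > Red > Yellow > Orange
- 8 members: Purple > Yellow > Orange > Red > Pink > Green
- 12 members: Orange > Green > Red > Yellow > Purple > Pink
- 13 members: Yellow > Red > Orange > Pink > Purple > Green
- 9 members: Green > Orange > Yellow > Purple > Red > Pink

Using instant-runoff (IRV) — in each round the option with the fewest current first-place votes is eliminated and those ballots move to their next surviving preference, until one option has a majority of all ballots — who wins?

Round 1: Yellow 24, Pink 26, Red 0, Green 9, Orange 12, Purple 8. Red eliminated.
Round 2: Yellow 24, Pink 26, Green 9, Orange 12, Purple 8. Purple eliminated.
Round 3: Yellow 32, Pink 26, Green 9, Orange 12. Green eliminated.
Round 4: Yellow 32, Pink 26, Orange 21. Orange eliminated.
Round 5: Yellow 53, Pink 26. Yellow has a majority (≥40).

Yellow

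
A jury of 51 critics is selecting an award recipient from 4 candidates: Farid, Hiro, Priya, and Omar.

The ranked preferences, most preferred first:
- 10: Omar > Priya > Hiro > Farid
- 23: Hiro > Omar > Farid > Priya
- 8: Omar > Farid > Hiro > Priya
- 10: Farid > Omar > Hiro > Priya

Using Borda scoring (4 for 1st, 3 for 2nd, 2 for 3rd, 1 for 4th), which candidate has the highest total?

Farid: 10×1 + 23×2 + 8×3 + 10×4 = 120
Hiro: 10×2 + 23×4 + 8×2 + 10×2 = 148
Priya: 10×3 + 23×1 + 8×1 + 10×1 = 71
Omar: 10×4 + 23×3 + 8×4 + 10×3 = 171

Omar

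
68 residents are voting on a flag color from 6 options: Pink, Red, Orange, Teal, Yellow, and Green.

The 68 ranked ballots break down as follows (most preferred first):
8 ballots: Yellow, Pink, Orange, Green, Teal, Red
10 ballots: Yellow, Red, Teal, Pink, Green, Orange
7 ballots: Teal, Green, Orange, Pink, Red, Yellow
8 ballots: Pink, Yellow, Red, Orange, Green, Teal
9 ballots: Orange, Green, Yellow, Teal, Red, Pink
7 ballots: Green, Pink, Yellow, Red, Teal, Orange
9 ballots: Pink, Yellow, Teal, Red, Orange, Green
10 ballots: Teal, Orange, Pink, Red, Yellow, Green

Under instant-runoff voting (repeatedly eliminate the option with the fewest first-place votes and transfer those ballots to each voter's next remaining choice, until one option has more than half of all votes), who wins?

Round 1: Pink 17, Red 0, Orange 9, Teal 17, Yellow 18, Green 7. Red eliminated.
Round 2: Pink 17, Orange 9, Teal 17, Yellow 18, Green 7. Green eliminated.
Round 3: Pink 24, Orange 9, Teal 17, Yellow 18. Orange eliminated.
Round 4: Pink 24, Teal 17, Yellow 27. Teal eliminated.
Round 5: Pink 41, Yellow 27. Pink has a majority (≥35).

Pink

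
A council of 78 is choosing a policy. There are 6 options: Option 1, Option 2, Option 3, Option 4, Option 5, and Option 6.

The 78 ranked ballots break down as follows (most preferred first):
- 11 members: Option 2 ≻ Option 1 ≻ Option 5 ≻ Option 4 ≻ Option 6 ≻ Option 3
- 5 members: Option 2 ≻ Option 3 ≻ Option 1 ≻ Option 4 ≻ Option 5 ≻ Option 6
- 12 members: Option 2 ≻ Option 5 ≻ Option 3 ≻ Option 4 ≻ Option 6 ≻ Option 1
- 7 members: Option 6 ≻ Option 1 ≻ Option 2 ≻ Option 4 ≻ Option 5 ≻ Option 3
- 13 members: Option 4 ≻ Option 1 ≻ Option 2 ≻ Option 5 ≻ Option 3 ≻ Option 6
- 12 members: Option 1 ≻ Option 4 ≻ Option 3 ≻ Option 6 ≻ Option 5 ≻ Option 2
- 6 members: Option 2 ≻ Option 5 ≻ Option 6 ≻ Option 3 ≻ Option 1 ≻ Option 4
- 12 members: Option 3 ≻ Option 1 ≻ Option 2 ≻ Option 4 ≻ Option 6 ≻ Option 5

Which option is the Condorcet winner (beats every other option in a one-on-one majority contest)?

Option 1 vs Option 2: 44–34
Option 1 vs Option 3: 43–35
Option 1 vs Option 4: 53–25
Option 1 vs Option 5: 60–18
Option 1 vs Option 6: 53–25
Option 1 beats every other option.

Option 1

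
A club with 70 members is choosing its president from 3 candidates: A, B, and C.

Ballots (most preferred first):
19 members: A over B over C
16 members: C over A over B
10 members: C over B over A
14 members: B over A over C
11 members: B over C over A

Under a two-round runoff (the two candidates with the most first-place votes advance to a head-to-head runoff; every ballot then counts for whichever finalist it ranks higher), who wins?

B

Round 1 first-place votes: A 19, B 25, C 26. C and B advance.
Runoff: C is ranked above B on 26 ballots, B above C on 44.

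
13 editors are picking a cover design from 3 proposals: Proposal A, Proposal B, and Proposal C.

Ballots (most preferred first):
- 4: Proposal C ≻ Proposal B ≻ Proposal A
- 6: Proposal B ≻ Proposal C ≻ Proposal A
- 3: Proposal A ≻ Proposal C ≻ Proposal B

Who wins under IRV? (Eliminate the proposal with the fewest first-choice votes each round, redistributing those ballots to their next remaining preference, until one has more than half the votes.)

Round 1: Proposal A 3, Proposal B 6, Proposal C 4. Proposal A eliminated.
Round 2: Proposal B 6, Proposal C 7. Proposal C has a majority (≥7).

Proposal C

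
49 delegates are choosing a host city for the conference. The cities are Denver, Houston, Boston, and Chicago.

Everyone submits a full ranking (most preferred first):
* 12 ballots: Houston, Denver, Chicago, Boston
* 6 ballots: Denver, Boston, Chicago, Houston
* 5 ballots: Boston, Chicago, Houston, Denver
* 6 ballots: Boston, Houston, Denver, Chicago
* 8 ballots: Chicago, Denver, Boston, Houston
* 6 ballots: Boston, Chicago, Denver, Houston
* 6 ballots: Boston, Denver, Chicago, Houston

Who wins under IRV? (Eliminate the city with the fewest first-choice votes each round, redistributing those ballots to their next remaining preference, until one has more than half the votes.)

Round 1: Denver 6, Houston 12, Boston 23, Chicago 8. Denver eliminated.
Round 2: Houston 12, Boston 29, Chicago 8. Boston has a majority (≥25).

Boston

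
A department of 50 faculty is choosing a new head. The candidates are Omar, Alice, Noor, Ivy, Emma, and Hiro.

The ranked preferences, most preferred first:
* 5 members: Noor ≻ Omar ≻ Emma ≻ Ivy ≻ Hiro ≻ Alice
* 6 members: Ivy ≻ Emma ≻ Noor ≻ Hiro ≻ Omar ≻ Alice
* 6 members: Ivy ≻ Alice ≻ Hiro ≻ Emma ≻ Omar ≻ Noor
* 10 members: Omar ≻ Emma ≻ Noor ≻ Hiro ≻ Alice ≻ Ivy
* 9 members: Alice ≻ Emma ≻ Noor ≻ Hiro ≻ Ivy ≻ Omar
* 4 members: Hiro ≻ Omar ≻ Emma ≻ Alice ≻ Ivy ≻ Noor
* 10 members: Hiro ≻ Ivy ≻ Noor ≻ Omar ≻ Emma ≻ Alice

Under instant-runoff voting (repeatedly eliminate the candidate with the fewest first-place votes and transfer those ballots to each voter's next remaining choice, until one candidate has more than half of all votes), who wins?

Hiro

Round 1: Omar 10, Alice 9, Noor 5, Ivy 12, Emma 0, Hiro 14. Emma eliminated.
Round 2: Omar 10, Alice 9, Noor 5, Ivy 12, Hiro 14. Noor eliminated.
Round 3: Omar 15, Alice 9, Ivy 12, Hiro 14. Alice eliminated.
Round 4: Omar 15, Ivy 12, Hiro 23. Ivy eliminated.
Round 5: Omar 15, Hiro 35. Hiro has a majority (≥26).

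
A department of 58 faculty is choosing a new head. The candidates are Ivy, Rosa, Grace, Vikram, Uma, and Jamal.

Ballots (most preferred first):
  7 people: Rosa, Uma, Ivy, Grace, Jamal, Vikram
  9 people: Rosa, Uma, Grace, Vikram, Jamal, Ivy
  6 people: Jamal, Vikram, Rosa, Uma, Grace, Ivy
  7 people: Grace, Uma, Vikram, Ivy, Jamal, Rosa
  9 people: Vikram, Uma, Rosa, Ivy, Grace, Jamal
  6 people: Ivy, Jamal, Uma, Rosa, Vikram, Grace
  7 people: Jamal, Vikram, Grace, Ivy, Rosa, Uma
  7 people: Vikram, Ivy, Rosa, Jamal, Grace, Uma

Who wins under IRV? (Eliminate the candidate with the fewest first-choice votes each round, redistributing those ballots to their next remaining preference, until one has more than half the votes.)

Vikram

Round 1: Ivy 6, Rosa 16, Grace 7, Vikram 16, Uma 0, Jamal 13. Uma eliminated.
Round 2: Ivy 6, Rosa 16, Grace 7, Vikram 16, Jamal 13. Ivy eliminated.
Round 3: Rosa 16, Grace 7, Vikram 16, Jamal 19. Grace eliminated.
Round 4: Rosa 16, Vikram 23, Jamal 19. Rosa eliminated.
Round 5: Vikram 32, Jamal 26. Vikram has a majority (≥30).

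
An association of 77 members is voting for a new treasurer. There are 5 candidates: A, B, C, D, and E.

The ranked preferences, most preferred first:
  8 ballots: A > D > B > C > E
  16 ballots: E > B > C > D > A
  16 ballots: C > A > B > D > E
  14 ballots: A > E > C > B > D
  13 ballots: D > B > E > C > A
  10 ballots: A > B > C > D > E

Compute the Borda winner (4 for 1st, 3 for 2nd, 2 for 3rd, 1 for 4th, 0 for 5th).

B

A: 8×4 + 16×0 + 16×3 + 14×4 + 13×0 + 10×4 = 176
B: 8×2 + 16×3 + 16×2 + 14×1 + 13×3 + 10×3 = 179
C: 8×1 + 16×2 + 16×4 + 14×2 + 13×1 + 10×2 = 165
D: 8×3 + 16×1 + 16×1 + 14×0 + 13×4 + 10×1 = 118
E: 8×0 + 16×4 + 16×0 + 14×3 + 13×2 + 10×0 = 132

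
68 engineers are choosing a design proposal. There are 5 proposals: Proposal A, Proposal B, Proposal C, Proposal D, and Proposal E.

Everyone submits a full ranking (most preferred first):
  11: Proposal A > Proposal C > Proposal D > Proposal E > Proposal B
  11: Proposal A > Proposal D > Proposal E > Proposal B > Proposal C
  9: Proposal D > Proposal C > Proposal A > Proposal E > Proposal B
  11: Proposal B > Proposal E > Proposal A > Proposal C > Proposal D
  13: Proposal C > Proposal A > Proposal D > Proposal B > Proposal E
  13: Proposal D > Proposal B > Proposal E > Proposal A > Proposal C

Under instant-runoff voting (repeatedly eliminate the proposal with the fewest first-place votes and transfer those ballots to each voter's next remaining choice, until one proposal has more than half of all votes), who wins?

Proposal A

Round 1: Proposal A 22, Proposal B 11, Proposal C 13, Proposal D 22, Proposal E 0. Proposal E eliminated.
Round 2: Proposal A 22, Proposal B 11, Proposal C 13, Proposal D 22. Proposal B eliminated.
Round 3: Proposal A 33, Proposal C 13, Proposal D 22. Proposal C eliminated.
Round 4: Proposal A 46, Proposal D 22. Proposal A has a majority (≥35).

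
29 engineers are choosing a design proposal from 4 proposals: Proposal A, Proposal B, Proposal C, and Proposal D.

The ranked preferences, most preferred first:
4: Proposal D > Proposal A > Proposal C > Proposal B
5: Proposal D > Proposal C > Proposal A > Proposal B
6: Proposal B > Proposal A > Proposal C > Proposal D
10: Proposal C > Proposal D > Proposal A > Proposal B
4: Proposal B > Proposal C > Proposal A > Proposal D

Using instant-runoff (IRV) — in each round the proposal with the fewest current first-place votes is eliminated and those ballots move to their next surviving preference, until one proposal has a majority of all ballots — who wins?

Proposal C

Round 1: Proposal A 0, Proposal B 10, Proposal C 10, Proposal D 9. Proposal A eliminated.
Round 2: Proposal B 10, Proposal C 10, Proposal D 9. Proposal D eliminated.
Round 3: Proposal B 10, Proposal C 19. Proposal C has a majority (≥15).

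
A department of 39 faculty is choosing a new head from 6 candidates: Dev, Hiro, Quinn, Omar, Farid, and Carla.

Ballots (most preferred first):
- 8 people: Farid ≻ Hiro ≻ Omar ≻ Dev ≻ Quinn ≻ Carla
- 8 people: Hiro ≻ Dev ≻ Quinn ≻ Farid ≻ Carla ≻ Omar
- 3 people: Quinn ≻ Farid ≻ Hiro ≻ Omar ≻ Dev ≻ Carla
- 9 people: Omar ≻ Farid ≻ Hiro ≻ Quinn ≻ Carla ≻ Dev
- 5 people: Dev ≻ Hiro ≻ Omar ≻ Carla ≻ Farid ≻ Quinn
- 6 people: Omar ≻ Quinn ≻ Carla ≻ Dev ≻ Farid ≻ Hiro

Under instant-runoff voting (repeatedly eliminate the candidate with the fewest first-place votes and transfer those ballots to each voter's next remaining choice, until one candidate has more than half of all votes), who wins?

Round 1: Dev 5, Hiro 8, Quinn 3, Omar 15, Farid 8, Carla 0. Carla eliminated.
Round 2: Dev 5, Hiro 8, Quinn 3, Omar 15, Farid 8. Quinn eliminated.
Round 3: Dev 5, Hiro 8, Omar 15, Farid 11. Dev eliminated.
Round 4: Hiro 13, Omar 15, Farid 11. Farid eliminated.
Round 5: Hiro 24, Omar 15. Hiro has a majority (≥20).

Hiro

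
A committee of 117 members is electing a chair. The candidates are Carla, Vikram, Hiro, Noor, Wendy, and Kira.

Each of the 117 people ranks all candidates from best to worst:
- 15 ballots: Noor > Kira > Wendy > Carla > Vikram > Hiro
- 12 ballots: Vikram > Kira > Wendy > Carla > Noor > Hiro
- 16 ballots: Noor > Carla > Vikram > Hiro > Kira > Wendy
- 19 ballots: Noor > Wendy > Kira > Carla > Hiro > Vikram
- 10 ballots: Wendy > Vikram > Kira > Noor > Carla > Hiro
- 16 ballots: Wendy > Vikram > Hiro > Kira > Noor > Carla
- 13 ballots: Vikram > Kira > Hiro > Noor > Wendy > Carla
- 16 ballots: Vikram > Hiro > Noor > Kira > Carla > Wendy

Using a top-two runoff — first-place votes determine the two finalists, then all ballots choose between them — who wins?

Vikram

Round 1 first-place votes: Carla 0, Vikram 41, Hiro 0, Noor 50, Wendy 26, Kira 0. Noor and Vikram advance.
Runoff: Noor is ranked above Vikram on 50 ballots, Vikram above Noor on 67.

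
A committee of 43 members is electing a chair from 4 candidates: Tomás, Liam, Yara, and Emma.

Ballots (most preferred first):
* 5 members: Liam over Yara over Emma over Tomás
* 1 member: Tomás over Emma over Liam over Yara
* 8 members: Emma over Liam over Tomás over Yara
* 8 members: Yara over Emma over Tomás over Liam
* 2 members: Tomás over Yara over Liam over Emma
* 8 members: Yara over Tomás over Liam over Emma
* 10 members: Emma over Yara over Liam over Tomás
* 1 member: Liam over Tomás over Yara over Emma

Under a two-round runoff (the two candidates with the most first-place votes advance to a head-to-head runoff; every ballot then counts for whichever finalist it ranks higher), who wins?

Round 1 first-place votes: Tomás 3, Liam 6, Yara 16, Emma 18. Emma and Yara advance.
Runoff: Emma is ranked above Yara on 19 ballots, Yara above Emma on 24.

Yara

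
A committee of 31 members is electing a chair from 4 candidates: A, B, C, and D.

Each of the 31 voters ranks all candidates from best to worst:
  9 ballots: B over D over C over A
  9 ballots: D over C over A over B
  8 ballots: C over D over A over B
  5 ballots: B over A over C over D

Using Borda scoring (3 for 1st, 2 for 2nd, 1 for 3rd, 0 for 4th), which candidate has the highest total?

A: 9×0 + 9×1 + 8×1 + 5×2 = 27
B: 9×3 + 9×0 + 8×0 + 5×3 = 42
C: 9×1 + 9×2 + 8×3 + 5×1 = 56
D: 9×2 + 9×3 + 8×2 + 5×0 = 61

D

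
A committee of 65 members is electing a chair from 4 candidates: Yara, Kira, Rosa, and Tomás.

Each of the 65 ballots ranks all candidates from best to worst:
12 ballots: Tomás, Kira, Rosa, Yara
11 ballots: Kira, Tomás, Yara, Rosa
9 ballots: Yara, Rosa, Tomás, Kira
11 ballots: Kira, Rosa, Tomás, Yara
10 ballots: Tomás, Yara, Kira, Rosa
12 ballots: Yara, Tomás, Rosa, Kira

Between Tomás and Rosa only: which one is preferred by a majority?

Tomás

Tomás is ranked above Rosa on 45 ballots; Rosa above Tomás on 20.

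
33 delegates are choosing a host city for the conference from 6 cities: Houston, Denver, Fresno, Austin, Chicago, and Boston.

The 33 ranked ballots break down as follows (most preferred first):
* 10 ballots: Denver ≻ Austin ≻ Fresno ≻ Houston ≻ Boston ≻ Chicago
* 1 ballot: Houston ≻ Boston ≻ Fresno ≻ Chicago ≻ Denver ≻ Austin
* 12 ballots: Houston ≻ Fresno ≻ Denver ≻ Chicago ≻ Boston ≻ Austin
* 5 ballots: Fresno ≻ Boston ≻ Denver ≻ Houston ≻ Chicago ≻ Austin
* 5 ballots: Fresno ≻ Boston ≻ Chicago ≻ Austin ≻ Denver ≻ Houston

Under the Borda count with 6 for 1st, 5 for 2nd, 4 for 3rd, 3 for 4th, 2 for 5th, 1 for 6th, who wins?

Houston: 10×3 + 1×6 + 12×6 + 5×3 + 5×1 = 128
Denver: 10×6 + 1×2 + 12×4 + 5×4 + 5×2 = 140
Fresno: 10×4 + 1×4 + 12×5 + 5×6 + 5×6 = 164
Austin: 10×5 + 1×1 + 12×1 + 5×1 + 5×3 = 83
Chicago: 10×1 + 1×3 + 12×3 + 5×2 + 5×4 = 79
Boston: 10×2 + 1×5 + 12×2 + 5×5 + 5×5 = 99

Fresno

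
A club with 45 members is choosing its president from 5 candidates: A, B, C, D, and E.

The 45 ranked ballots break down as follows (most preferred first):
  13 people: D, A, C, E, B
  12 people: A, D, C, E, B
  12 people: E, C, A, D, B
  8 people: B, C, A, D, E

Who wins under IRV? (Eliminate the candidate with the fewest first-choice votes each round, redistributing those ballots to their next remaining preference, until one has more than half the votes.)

Round 1: A 12, B 8, C 0, D 13, E 12. C eliminated.
Round 2: A 12, B 8, D 13, E 12. B eliminated.
Round 3: A 20, D 13, E 12. E eliminated.
Round 4: A 32, D 13. A has a majority (≥23).

A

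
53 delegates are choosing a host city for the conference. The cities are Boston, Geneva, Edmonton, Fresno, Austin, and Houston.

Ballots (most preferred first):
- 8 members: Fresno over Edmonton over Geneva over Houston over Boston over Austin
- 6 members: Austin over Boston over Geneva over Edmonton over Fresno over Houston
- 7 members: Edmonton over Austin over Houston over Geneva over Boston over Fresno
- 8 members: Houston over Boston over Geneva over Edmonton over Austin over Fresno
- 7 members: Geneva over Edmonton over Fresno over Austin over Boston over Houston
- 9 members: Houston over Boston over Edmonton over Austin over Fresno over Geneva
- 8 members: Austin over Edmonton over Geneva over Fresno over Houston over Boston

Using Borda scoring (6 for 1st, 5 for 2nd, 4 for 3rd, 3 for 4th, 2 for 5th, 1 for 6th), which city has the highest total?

Boston: 8×2 + 6×5 + 7×2 + 8×5 + 7×2 + 9×5 + 8×1 = 167
Geneva: 8×4 + 6×4 + 7×3 + 8×4 + 7×6 + 9×1 + 8×4 = 192
Edmonton: 8×5 + 6×3 + 7×6 + 8×3 + 7×5 + 9×4 + 8×5 = 235
Fresno: 8×6 + 6×2 + 7×1 + 8×1 + 7×4 + 9×2 + 8×3 = 145
Austin: 8×1 + 6×6 + 7×5 + 8×2 + 7×3 + 9×3 + 8×6 = 191
Houston: 8×3 + 6×1 + 7×4 + 8×6 + 7×1 + 9×6 + 8×2 = 183

Edmonton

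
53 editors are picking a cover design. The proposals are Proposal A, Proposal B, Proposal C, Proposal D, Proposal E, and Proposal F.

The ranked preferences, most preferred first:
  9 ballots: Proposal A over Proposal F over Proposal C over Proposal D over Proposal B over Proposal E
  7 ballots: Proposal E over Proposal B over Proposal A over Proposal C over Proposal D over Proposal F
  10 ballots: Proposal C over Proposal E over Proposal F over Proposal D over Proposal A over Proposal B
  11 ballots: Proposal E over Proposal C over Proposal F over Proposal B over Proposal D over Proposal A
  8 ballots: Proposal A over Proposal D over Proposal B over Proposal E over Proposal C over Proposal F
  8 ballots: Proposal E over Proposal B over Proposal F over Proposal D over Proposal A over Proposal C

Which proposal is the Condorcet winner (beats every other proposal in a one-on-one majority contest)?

Proposal E vs Proposal A: 36–17
Proposal E vs Proposal B: 36–17
Proposal E vs Proposal C: 34–19
Proposal E vs Proposal D: 36–17
Proposal E vs Proposal F: 44–9
Proposal E beats every other proposal.

Proposal E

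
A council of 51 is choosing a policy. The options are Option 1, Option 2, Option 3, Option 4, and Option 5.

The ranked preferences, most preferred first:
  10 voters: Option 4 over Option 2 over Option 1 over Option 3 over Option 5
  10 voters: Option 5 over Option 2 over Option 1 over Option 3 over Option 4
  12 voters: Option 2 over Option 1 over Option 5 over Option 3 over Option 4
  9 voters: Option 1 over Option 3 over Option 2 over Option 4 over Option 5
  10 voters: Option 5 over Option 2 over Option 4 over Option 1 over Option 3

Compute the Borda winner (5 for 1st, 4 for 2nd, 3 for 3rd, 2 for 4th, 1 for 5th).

Option 1: 10×3 + 10×3 + 12×4 + 9×5 + 10×2 = 173
Option 2: 10×4 + 10×4 + 12×5 + 9×3 + 10×4 = 207
Option 3: 10×2 + 10×2 + 12×2 + 9×4 + 10×1 = 110
Option 4: 10×5 + 10×1 + 12×1 + 9×2 + 10×3 = 120
Option 5: 10×1 + 10×5 + 12×3 + 9×1 + 10×5 = 155

Option 2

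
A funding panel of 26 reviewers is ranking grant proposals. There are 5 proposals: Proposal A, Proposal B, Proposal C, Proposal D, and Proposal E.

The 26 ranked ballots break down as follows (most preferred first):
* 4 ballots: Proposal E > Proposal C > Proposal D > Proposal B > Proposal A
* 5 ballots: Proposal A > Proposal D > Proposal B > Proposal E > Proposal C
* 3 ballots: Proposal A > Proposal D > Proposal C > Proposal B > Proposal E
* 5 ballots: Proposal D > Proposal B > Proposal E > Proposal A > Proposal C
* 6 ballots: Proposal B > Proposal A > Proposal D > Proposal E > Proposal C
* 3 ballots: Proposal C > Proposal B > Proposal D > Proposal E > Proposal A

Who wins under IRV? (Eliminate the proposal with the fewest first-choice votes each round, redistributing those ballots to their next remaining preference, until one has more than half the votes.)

Proposal D

Round 1: Proposal A 8, Proposal B 6, Proposal C 3, Proposal D 5, Proposal E 4. Proposal C eliminated.
Round 2: Proposal A 8, Proposal B 9, Proposal D 5, Proposal E 4. Proposal E eliminated.
Round 3: Proposal A 8, Proposal B 9, Proposal D 9. Proposal A eliminated.
Round 4: Proposal B 9, Proposal D 17. Proposal D has a majority (≥14).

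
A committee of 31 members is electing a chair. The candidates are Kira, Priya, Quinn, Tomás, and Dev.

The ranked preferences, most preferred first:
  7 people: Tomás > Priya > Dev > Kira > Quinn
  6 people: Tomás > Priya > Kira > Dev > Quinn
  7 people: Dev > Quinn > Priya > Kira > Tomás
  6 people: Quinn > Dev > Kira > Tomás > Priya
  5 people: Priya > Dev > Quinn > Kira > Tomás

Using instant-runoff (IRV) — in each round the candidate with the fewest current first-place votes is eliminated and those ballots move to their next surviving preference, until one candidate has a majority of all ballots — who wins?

Round 1: Kira 0, Priya 5, Quinn 6, Tomás 13, Dev 7. Kira eliminated.
Round 2: Priya 5, Quinn 6, Tomás 13, Dev 7. Priya eliminated.
Round 3: Quinn 6, Tomás 13, Dev 12. Quinn eliminated.
Round 4: Tomás 13, Dev 18. Dev has a majority (≥16).

Dev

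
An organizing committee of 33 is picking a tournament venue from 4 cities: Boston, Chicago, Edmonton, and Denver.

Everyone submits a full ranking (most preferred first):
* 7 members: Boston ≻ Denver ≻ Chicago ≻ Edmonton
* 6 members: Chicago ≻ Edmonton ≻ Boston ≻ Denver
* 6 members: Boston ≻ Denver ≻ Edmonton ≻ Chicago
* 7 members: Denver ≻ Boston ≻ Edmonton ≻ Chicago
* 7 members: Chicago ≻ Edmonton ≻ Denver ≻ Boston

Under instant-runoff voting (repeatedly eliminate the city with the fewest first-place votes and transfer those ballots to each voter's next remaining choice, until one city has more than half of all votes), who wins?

Boston

Round 1: Boston 13, Chicago 13, Edmonton 0, Denver 7. Edmonton eliminated.
Round 2: Boston 13, Chicago 13, Denver 7. Denver eliminated.
Round 3: Boston 20, Chicago 13. Boston has a majority (≥17).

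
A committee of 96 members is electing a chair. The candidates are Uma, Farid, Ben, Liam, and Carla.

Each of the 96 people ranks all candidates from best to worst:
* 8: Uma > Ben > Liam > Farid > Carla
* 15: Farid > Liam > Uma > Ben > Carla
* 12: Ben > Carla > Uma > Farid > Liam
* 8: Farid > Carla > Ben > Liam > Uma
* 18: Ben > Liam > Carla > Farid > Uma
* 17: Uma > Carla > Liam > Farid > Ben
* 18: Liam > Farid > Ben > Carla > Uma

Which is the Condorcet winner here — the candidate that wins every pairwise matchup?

Liam

Liam vs Uma: 59–37
Liam vs Farid: 61–35
Liam vs Ben: 50–46
Liam vs Carla: 59–37
Liam beats every other candidate.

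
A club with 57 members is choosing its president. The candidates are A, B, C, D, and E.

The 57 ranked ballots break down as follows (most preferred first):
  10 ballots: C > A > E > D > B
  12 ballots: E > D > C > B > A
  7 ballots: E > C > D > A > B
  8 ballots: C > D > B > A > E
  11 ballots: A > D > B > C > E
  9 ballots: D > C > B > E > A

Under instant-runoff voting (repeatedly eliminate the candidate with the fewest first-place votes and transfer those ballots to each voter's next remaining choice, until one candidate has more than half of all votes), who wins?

Round 1: A 11, B 0, C 18, D 9, E 19. B eliminated.
Round 2: A 11, C 18, D 9, E 19. D eliminated.
Round 3: A 11, C 27, E 19. A eliminated.
Round 4: C 38, E 19. C has a majority (≥29).

C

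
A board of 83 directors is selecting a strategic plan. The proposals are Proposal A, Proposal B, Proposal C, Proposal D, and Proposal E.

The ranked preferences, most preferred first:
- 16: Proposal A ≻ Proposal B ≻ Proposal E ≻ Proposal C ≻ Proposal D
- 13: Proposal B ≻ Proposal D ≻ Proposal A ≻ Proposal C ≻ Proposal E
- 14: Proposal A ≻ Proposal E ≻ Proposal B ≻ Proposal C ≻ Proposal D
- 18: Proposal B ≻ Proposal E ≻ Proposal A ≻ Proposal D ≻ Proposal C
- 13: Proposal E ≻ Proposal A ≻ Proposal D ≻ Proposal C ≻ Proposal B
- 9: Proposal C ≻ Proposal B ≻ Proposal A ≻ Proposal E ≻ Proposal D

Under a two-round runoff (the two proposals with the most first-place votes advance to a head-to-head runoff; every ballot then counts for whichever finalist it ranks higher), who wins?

Round 1 first-place votes: Proposal A 30, Proposal B 31, Proposal C 9, Proposal D 0, Proposal E 13. Proposal B and Proposal A advance.
Runoff: Proposal B is ranked above Proposal A on 40 ballots, Proposal A above Proposal B on 43.

Proposal A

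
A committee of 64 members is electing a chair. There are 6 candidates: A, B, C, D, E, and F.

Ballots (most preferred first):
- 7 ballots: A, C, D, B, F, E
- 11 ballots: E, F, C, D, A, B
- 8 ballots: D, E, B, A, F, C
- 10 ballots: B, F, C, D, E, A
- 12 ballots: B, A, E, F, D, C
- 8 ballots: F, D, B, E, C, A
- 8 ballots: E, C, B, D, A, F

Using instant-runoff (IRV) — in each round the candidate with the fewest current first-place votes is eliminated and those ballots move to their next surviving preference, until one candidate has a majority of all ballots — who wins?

Round 1: A 7, B 22, C 0, D 8, E 19, F 8. C eliminated.
Round 2: A 7, B 22, D 8, E 19, F 8. A eliminated.
Round 3: B 22, D 15, E 19, F 8. F eliminated.
Round 4: B 22, D 23, E 19. E eliminated.
Round 5: B 30, D 34. D has a majority (≥33).

D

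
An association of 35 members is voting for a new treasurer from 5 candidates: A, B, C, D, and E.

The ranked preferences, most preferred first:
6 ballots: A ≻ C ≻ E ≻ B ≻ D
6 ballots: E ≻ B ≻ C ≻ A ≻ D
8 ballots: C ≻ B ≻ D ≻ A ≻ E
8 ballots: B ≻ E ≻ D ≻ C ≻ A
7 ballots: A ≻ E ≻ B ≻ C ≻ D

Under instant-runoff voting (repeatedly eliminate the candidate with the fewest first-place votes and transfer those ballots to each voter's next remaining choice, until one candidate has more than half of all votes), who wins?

B

Round 1: A 13, B 8, C 8, D 0, E 6. D eliminated.
Round 2: A 13, B 8, C 8, E 6. E eliminated.
Round 3: A 13, B 14, C 8. C eliminated.
Round 4: A 13, B 22. B has a majority (≥18).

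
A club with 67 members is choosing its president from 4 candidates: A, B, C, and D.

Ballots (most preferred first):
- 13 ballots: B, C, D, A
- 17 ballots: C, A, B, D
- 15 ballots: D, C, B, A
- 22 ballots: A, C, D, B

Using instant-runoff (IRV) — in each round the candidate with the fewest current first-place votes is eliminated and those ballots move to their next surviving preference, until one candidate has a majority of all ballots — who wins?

C

Round 1: A 22, B 13, C 17, D 15. B eliminated.
Round 2: A 22, C 30, D 15. D eliminated.
Round 3: A 22, C 45. C has a majority (≥34).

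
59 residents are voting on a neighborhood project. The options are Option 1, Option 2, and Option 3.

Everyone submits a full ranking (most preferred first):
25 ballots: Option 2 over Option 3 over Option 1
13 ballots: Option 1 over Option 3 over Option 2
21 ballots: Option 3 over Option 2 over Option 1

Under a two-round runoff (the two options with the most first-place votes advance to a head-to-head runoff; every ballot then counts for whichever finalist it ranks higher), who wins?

Option 3

Round 1 first-place votes: Option 1 13, Option 2 25, Option 3 21. Option 2 and Option 3 advance.
Runoff: Option 2 is ranked above Option 3 on 25 ballots, Option 3 above Option 2 on 34.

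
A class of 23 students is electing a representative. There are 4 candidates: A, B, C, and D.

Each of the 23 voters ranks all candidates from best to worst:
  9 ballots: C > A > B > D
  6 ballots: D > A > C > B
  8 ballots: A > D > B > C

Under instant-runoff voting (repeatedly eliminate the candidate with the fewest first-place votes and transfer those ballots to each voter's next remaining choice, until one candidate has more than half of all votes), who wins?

A

Round 1: A 8, B 0, C 9, D 6. B eliminated.
Round 2: A 8, C 9, D 6. D eliminated.
Round 3: A 14, C 9. A has a majority (≥12).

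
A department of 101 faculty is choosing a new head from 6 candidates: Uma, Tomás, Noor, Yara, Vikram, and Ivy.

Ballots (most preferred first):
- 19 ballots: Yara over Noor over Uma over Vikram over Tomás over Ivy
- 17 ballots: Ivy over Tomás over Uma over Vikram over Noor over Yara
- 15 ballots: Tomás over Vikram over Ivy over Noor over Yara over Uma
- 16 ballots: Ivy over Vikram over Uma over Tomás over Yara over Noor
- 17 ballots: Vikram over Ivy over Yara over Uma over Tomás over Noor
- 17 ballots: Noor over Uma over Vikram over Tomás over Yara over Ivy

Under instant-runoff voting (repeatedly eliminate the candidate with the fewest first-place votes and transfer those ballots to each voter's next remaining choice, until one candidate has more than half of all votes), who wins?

Round 1: Uma 0, Tomás 15, Noor 17, Yara 19, Vikram 17, Ivy 33. Uma eliminated.
Round 2: Tomás 15, Noor 17, Yara 19, Vikram 17, Ivy 33. Tomás eliminated.
Round 3: Noor 17, Yara 19, Vikram 32, Ivy 33. Noor eliminated.
Round 4: Yara 19, Vikram 49, Ivy 33. Yara eliminated.
Round 5: Vikram 68, Ivy 33. Vikram has a majority (≥51).

Vikram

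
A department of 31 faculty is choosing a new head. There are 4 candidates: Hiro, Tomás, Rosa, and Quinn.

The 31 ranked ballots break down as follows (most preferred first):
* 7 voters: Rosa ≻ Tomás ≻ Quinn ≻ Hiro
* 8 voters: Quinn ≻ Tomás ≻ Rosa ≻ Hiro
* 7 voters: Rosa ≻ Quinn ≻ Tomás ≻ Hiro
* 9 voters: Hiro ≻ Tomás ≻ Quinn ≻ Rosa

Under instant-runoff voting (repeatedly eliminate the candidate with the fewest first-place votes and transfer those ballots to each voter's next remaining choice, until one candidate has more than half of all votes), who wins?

Rosa

Round 1: Hiro 9, Tomás 0, Rosa 14, Quinn 8. Tomás eliminated.
Round 2: Hiro 9, Rosa 14, Quinn 8. Quinn eliminated.
Round 3: Hiro 9, Rosa 22. Rosa has a majority (≥16).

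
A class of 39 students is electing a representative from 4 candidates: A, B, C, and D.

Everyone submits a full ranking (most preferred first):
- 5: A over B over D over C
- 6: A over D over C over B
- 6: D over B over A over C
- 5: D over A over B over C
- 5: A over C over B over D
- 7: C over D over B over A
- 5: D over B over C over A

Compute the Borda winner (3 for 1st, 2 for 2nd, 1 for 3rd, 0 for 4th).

A: 5×3 + 6×3 + 6×1 + 5×2 + 5×3 + 7×0 + 5×0 = 64
B: 5×2 + 6×0 + 6×2 + 5×1 + 5×1 + 7×1 + 5×2 = 49
C: 5×0 + 6×1 + 6×0 + 5×0 + 5×2 + 7×3 + 5×1 = 42
D: 5×1 + 6×2 + 6×3 + 5×3 + 5×0 + 7×2 + 5×3 = 79

D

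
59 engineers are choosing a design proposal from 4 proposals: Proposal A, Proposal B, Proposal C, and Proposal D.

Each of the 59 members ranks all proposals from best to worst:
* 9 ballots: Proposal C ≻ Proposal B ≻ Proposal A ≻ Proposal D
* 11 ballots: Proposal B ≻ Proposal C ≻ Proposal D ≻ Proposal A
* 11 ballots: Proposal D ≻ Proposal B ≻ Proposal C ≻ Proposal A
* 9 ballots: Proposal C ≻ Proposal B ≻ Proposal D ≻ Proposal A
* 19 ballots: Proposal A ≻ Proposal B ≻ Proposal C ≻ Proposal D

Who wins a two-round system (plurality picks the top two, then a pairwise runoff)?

Round 1 first-place votes: Proposal A 19, Proposal B 11, Proposal C 18, Proposal D 11. Proposal A and Proposal C advance.
Runoff: Proposal A is ranked above Proposal C on 19 ballots, Proposal C above Proposal A on 40.

Proposal C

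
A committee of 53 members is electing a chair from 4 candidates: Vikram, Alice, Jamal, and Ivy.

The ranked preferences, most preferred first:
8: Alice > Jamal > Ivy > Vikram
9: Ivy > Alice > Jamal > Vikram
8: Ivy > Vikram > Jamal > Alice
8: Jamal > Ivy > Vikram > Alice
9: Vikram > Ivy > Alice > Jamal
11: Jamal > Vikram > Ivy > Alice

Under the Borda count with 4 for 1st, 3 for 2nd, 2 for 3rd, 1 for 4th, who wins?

Vikram: 8×1 + 9×1 + 8×3 + 8×2 + 9×4 + 11×3 = 126
Alice: 8×4 + 9×3 + 8×1 + 8×1 + 9×2 + 11×1 = 104
Jamal: 8×3 + 9×2 + 8×2 + 8×4 + 9×1 + 11×4 = 143
Ivy: 8×2 + 9×4 + 8×4 + 8×3 + 9×3 + 11×2 = 157

Ivy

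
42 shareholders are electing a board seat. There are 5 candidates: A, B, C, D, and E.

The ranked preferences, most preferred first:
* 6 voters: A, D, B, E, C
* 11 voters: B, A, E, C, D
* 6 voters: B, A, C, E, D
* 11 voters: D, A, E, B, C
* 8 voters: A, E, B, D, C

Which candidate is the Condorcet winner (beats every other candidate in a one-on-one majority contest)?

A vs B: 25–17
A vs C: 42–0
A vs D: 31–11
A vs E: 42–0
A beats every other candidate.

A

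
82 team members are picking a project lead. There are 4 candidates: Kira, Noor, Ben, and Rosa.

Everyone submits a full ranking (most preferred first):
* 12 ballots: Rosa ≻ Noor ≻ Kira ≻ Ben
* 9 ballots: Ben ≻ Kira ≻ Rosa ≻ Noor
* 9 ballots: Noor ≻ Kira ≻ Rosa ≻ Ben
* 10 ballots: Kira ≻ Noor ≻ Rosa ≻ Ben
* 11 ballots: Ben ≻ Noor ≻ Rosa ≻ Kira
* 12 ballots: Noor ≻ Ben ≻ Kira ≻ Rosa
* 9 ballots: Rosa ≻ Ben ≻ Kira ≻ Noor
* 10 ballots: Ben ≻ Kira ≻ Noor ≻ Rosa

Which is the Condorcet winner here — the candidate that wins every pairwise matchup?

Noor vs Kira: 44–38
Noor vs Ben: 43–39
Noor vs Rosa: 52–30
Noor beats every other candidate.

Noor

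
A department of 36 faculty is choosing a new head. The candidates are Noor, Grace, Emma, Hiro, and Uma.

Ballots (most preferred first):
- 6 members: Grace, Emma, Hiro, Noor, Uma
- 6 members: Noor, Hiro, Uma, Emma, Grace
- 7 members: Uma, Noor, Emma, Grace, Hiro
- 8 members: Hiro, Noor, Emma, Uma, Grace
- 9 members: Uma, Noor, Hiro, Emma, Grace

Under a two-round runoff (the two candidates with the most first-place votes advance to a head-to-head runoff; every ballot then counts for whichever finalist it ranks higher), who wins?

Hiro

Round 1 first-place votes: Noor 6, Grace 6, Emma 0, Hiro 8, Uma 16. Uma and Hiro advance.
Runoff: Uma is ranked above Hiro on 16 ballots, Hiro above Uma on 20.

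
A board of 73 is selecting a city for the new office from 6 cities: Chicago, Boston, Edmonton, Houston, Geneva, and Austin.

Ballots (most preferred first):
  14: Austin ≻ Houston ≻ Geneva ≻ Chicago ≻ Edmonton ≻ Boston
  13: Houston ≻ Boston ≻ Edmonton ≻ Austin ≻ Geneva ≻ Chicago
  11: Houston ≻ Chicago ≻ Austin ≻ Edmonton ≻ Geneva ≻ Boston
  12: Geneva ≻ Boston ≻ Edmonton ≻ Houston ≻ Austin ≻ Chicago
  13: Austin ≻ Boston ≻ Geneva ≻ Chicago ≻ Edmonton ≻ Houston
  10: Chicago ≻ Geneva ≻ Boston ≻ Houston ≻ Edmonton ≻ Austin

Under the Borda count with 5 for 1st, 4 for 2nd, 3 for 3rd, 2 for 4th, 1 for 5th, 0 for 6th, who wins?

Chicago: 14×2 + 13×0 + 11×4 + 12×0 + 13×2 + 10×5 = 148
Boston: 14×0 + 13×4 + 11×0 + 12×4 + 13×4 + 10×3 = 182
Edmonton: 14×1 + 13×3 + 11×2 + 12×3 + 13×1 + 10×1 = 134
Houston: 14×4 + 13×5 + 11×5 + 12×2 + 13×0 + 10×2 = 220
Geneva: 14×3 + 13×1 + 11×1 + 12×5 + 13×3 + 10×4 = 205
Austin: 14×5 + 13×2 + 11×3 + 12×1 + 13×5 + 10×0 = 206

Houston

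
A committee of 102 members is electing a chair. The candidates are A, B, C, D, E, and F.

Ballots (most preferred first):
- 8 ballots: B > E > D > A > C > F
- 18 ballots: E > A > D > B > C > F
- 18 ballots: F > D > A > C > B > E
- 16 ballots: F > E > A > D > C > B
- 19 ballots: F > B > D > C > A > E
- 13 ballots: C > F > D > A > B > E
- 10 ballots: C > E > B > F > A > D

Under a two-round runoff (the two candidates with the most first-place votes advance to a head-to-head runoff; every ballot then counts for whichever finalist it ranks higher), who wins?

Round 1 first-place votes: A 0, B 8, C 23, D 0, E 18, F 53. F and C advance.
Runoff: F is ranked above C on 53 ballots, C above F on 49.

F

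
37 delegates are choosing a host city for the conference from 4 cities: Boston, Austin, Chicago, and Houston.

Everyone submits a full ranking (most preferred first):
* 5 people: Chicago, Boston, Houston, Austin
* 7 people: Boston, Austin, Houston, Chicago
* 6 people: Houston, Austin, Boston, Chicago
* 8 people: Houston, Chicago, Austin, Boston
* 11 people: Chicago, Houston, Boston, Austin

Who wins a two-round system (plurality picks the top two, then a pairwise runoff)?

Houston

Round 1 first-place votes: Boston 7, Austin 0, Chicago 16, Houston 14. Chicago and Houston advance.
Runoff: Chicago is ranked above Houston on 16 ballots, Houston above Chicago on 21.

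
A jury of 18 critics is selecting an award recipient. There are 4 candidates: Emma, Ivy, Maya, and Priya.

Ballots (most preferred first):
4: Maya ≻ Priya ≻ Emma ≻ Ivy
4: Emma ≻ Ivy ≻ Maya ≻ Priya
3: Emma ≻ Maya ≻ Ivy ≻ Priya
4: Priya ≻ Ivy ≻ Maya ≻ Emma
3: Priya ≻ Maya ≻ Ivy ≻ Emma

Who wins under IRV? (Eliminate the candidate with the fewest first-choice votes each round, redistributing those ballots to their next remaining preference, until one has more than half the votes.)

Priya

Round 1: Emma 7, Ivy 0, Maya 4, Priya 7. Ivy eliminated.
Round 2: Emma 7, Maya 4, Priya 7. Maya eliminated.
Round 3: Emma 7, Priya 11. Priya has a majority (≥10).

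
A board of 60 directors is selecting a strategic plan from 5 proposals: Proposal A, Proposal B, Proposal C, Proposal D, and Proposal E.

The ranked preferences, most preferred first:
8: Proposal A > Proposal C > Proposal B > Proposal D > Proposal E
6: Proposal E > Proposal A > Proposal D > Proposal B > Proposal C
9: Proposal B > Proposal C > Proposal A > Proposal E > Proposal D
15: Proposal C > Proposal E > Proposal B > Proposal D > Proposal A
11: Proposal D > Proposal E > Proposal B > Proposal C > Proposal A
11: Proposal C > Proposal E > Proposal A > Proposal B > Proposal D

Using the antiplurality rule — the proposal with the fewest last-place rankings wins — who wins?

Last-place votes: Proposal A 26, Proposal B 0, Proposal C 6, Proposal D 20, Proposal E 8.

Proposal B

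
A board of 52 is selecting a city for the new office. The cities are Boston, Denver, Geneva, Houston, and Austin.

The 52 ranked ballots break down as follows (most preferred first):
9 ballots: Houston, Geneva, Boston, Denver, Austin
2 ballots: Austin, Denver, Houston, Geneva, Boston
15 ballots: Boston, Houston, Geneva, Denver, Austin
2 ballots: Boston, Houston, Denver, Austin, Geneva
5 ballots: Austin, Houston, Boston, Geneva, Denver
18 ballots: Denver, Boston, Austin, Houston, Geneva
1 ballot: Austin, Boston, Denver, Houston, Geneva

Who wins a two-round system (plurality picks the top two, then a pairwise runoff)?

Boston

Round 1 first-place votes: Boston 17, Denver 18, Geneva 0, Houston 9, Austin 8. Denver and Boston advance.
Runoff: Denver is ranked above Boston on 20 ballots, Boston above Denver on 32.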